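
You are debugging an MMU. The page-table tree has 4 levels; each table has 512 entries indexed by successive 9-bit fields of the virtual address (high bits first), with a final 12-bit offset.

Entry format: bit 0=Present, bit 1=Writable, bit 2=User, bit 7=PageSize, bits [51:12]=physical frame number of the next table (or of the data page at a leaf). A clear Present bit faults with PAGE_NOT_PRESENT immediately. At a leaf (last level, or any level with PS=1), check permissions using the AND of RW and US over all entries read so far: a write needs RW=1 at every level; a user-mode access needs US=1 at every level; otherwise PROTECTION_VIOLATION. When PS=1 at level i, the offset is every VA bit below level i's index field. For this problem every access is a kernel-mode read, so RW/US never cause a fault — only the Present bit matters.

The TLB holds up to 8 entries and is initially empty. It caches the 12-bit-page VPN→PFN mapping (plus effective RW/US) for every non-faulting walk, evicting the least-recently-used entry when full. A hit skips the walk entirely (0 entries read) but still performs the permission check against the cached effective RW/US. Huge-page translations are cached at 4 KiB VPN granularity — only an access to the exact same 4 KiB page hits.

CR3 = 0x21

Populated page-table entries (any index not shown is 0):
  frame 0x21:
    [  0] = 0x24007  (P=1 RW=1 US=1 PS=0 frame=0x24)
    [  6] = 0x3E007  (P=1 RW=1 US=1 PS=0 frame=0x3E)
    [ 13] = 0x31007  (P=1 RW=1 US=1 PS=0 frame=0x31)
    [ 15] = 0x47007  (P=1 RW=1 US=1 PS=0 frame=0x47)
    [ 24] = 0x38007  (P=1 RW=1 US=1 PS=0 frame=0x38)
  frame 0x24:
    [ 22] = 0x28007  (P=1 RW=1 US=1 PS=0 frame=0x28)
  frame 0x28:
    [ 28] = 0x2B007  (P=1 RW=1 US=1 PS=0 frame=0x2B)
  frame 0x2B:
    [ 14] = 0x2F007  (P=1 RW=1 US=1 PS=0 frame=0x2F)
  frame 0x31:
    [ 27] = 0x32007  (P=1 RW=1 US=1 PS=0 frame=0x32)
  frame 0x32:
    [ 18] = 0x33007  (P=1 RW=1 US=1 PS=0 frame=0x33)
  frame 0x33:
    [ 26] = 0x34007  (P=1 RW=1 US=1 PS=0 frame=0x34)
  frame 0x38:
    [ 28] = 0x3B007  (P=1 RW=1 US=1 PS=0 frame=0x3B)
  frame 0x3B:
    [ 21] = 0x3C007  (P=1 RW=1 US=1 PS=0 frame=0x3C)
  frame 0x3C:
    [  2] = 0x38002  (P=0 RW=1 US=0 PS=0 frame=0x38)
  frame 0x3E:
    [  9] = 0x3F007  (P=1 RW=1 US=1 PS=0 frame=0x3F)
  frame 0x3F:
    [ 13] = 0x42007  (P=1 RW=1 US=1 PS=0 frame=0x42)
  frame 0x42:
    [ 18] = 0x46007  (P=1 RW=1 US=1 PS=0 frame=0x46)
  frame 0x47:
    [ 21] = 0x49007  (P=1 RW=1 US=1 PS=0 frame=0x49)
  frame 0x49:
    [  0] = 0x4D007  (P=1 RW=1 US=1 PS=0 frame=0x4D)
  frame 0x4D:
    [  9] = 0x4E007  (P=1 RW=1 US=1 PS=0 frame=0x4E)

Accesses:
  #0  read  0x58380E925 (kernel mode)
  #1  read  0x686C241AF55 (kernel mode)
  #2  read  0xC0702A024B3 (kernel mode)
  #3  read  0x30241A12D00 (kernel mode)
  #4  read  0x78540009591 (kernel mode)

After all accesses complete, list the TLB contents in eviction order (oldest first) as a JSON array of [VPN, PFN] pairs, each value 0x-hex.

Per-access translation:
#0 VA=0x58380E925 (r,kernel):
  [0] read 0x21 idx=0: raw=0x24007 flags P=1 W=1 U=1 S=0
  [1] read 0x24 idx=22: raw=0x28007 flags P=1 W=1 U=1 S=0
  [2] read 0x28 idx=28: raw=0x2B007 flags P=1 W=1 U=1 S=0
  [3] read 0x2B idx=14: raw=0x2F007 flags P=1 W=1 U=1 S=0
  → PA=0x2F925  (4 entries read)
#1 VA=0x686C241AF55 (r,kernel):
  [0] read 0x21 idx=13: raw=0x31007 flags P=1 W=1 U=1 S=0
  [1] read 0x31 idx=27: raw=0x32007 flags P=1 W=1 U=1 S=0
  [2] read 0x32 idx=18: raw=0x33007 flags P=1 W=1 U=1 S=0
  [3] read 0x33 idx=26: raw=0x34007 flags P=1 W=1 U=1 S=0
  → PA=0x34F55  (4 entries read)
#2 VA=0xC0702A024B3 (r,kernel):
  [0] read 0x21 idx=24: raw=0x38007 flags P=1 W=1 U=1 S=0
  [1] read 0x38 idx=28: raw=0x3B007 flags P=1 W=1 U=1 S=0
  [2] read 0x3B idx=21: raw=0x3C007 flags P=1 W=1 U=1 S=0
  [3] read 0x3C idx=2: raw=0x38002 flags P=0 W=1 U=0 S=0
  ⇒ fault: PAGE_NOT_PRESENT  — 4 lookups
#3 VA=0x30241A12D00 (r,kernel):
  [0] read 0x21 idx=6: raw=0x3E007 flags P=1 W=1 U=1 S=0
  [1] read 0x3E idx=9: raw=0x3F007 flags P=1 W=1 U=1 S=0
  [2] read 0x3F idx=13: raw=0x42007 flags P=1 W=1 U=1 S=0
  [3] read 0x42 idx=18: raw=0x46007 flags P=1 W=1 U=1 S=0
  → PA=0x46D00  (4 entries read)
#4 VA=0x78540009591 (r,kernel):
  [0] read 0x21 idx=15: raw=0x47007 flags P=1 W=1 U=1 S=0
  [1] read 0x47 idx=21: raw=0x49007 flags P=1 W=1 U=1 S=0
  [2] read 0x49 idx=0: raw=0x4D007 flags P=1 W=1 U=1 S=0
  [3] read 0x4D idx=9: raw=0x4E007 flags P=1 W=1 U=1 S=0
  → PA=0x4E591  (4 entries read)

TLB: [["0x58380E", "0x2F"], ["0x686C241A", "0x34"], ["0x30241A12", "0x46"], ["0x78540009", "0x4E"]]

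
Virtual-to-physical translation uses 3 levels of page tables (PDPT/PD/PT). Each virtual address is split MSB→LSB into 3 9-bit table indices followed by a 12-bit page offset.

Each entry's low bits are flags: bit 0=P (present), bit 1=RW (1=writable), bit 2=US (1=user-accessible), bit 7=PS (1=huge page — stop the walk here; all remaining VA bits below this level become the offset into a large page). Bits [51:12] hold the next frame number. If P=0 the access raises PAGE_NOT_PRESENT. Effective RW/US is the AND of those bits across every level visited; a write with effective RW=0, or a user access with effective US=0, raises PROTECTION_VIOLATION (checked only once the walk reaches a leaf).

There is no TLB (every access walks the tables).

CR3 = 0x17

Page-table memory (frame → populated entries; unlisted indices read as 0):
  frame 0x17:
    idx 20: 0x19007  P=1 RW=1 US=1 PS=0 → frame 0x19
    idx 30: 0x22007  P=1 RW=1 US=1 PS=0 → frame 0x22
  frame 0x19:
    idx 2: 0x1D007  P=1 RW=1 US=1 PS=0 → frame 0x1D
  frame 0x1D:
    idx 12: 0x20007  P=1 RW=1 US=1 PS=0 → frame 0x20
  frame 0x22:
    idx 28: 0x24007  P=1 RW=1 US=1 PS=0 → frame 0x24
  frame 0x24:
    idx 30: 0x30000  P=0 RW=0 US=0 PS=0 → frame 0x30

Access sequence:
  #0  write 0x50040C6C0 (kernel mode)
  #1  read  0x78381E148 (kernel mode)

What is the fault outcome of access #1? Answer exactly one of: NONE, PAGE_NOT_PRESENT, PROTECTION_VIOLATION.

Per-access translation:
#0 VA=0x50040C6C0 (w,kernel):
  L0: frame=0x17 idx=20 entry=0x19007 [P=1 RW=1 US=1 PS=0]
  L1: frame=0x19 idx=2 entry=0x1D007 [P=1 RW=1 US=1 PS=0]
  L2: frame=0x1D idx=12 entry=0x20007 [P=1 RW=1 US=1 PS=0]
  ⇒ phys 0x206C0  [3 reads]
#1 VA=0x78381E148 (r,kernel):
  L0: frame=0x17 idx=30 entry=0x22007 [P=1 RW=1 US=1 PS=0]
  L1: frame=0x22 idx=28 entry=0x24007 [P=1 RW=1 US=1 PS=0]
  L2: frame=0x24 idx=30 entry=0x30000 [P=0 RW=0 US=0 PS=0]
  ⇒ fault: PAGE_NOT_PRESENT  — 3 lookups

Access #1 fault: PAGE_NOT_PRESENT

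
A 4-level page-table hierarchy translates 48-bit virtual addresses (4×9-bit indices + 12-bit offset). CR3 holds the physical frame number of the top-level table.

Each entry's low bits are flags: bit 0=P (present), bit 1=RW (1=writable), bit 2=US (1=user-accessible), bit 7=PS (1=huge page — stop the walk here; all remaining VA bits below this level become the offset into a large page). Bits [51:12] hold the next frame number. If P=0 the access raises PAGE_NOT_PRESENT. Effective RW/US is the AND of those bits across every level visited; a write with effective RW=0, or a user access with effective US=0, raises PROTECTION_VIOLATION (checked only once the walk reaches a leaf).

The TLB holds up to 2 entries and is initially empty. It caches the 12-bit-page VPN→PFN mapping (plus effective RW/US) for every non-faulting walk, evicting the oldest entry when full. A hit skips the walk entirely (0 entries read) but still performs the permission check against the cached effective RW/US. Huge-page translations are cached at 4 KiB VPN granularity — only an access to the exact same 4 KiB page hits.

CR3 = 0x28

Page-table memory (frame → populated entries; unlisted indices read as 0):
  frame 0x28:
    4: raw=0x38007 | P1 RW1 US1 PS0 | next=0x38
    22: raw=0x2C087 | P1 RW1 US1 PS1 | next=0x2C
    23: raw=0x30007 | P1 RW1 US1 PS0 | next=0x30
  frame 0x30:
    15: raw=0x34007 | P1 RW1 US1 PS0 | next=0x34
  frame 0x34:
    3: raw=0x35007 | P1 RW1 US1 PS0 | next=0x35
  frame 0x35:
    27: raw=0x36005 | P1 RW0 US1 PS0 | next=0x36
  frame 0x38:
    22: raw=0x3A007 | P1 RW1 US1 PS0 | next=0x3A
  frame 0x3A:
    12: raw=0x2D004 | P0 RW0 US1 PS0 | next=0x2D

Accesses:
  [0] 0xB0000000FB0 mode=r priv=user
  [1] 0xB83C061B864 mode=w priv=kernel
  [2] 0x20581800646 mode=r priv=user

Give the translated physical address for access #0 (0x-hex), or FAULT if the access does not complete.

Per-access translation:
#0 VA=0xB0000000FB0 (r,user):
  [0] read 0x28 idx=22: raw=0x2C087 flags P=1 W=1 U=1 S=1
  ⇒ phys 0x2CFB0 (huge @L0)  [1 reads]
#1 VA=0xB83C061B864 (w,kernel):
  [0] read 0x28 idx=23: raw=0x30007 flags P=1 W=1 U=1 S=0
  [1] read 0x30 idx=15: raw=0x34007 flags P=1 W=1 U=1 S=0
  [2] read 0x34 idx=3: raw=0x35007 flags P=1 W=1 U=1 S=0
  [3] read 0x35 idx=27: raw=0x36005 flags P=1 W=0 U=1 S=0
  ✗ PROTECTION_VIOLATION  [4 reads]
#2 VA=0x20581800646 (r,user):
  [0] read 0x28 idx=4: raw=0x38007 flags P=1 W=1 U=1 S=0
  [1] read 0x38 idx=22: raw=0x3A007 flags P=1 W=1 U=1 S=0
  [2] read 0x3A idx=12: raw=0x2D004 flags P=0 W=0 U=1 S=0
  ✗ PAGE_NOT_PRESENT  [3 reads]

Access #0 PA: 0x2CFB0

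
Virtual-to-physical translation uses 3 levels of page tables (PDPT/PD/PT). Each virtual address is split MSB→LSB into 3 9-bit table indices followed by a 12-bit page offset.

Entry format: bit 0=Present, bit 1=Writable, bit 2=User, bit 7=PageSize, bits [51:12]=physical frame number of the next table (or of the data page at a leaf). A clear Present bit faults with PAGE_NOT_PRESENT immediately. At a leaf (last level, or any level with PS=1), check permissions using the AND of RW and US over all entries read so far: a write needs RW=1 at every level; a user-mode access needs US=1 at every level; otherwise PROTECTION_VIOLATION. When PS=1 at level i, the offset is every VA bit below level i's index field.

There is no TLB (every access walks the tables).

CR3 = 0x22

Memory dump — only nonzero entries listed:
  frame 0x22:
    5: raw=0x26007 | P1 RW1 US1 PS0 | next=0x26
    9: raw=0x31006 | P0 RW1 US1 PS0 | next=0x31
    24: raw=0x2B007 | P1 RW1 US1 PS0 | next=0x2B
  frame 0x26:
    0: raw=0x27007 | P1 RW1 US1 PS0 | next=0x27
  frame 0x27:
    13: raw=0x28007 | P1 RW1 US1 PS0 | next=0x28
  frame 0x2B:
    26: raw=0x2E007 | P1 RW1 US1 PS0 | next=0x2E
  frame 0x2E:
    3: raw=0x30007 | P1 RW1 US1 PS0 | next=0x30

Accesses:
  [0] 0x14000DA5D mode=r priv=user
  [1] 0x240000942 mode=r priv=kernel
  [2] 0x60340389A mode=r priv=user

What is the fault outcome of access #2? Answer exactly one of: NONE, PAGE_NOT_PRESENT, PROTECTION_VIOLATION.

Trace:
#0 VA=0x14000DA5D (r,user):
  lvl0: tbl 0x22, slot 5 ⇒ 0x26007 (P1/RW1/US1/PS0)
  lvl1: tbl 0x26, slot 0 ⇒ 0x27007 (P1/RW1/US1/PS0)
  lvl2: tbl 0x27, slot 13 ⇒ 0x28007 (P1/RW1/US1/PS0)
  ⇒ phys 0x28A5D  [3 reads]
#1 VA=0x240000942 (r,kernel):
  lvl0: tbl 0x22, slot 9 ⇒ 0x31006 (P0/RW1/US1/PS0)
  ⇒ fault: PAGE_NOT_PRESENT  — 1 lookups
#2 VA=0x60340389A (r,user):
  lvl0: tbl 0x22, slot 24 ⇒ 0x2B007 (P1/RW1/US1/PS0)
  lvl1: tbl 0x2B, slot 26 ⇒ 0x2E007 (P1/RW1/US1/PS0)
  lvl2: tbl 0x2E, slot 3 ⇒ 0x30007 (P1/RW1/US1/PS0)
  ⇒ phys 0x3089A  [3 reads]

Access #2 fault: NONE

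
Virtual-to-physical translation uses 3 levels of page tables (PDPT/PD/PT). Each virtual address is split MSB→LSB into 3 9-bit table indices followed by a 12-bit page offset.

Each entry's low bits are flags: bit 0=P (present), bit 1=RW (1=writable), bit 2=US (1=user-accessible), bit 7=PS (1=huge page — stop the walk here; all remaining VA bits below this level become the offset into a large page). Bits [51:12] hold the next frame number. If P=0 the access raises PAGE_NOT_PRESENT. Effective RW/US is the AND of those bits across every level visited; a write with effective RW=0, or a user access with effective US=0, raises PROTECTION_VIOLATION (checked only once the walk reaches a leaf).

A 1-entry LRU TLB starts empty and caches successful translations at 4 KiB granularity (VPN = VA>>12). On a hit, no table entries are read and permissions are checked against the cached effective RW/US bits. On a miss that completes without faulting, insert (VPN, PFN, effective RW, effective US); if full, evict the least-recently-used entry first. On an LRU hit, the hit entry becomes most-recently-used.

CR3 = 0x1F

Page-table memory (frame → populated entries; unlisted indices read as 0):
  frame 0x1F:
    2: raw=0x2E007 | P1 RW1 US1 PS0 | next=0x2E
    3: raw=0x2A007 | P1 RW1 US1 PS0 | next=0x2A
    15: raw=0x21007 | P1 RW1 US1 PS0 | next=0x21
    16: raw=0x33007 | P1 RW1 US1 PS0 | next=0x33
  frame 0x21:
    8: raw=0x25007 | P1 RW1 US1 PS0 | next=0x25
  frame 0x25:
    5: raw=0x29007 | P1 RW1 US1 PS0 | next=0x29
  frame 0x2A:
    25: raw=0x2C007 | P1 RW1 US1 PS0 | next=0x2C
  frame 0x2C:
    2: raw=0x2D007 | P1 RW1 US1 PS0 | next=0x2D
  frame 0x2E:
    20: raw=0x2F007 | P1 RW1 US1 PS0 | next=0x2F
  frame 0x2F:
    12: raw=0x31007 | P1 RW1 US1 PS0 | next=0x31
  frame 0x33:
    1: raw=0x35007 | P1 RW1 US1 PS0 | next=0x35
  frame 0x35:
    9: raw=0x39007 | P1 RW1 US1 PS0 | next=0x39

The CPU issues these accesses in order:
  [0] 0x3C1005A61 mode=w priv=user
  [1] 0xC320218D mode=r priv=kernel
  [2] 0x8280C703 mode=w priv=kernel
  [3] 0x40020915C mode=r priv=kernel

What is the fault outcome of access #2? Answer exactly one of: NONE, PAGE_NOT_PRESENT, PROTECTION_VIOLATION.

Trace:
#0 VA=0x3C1005A61 (w,user):
  L0 @0x1F[15] → 0x21007  P=1,RW=1,US=1,PS=0
  L1 @0x21[8] → 0x25007  P=1,RW=1,US=1,PS=0
  L2 @0x25[5] → 0x29007  P=1,RW=1,US=1,PS=0
  → PA=0x29A61  (3 entries read)
#1 VA=0xC320218D (r,kernel):
  L0 @0x1F[3] → 0x2A007  P=1,RW=1,US=1,PS=0
  L1 @0x2A[25] → 0x2C007  P=1,RW=1,US=1,PS=0
  L2 @0x2C[2] → 0x2D007  P=1,RW=1,US=1,PS=0
  → PA=0x2D18D  (3 entries read)
#2 VA=0x8280C703 (w,kernel):
  L0 @0x1F[2] → 0x2E007  P=1,RW=1,US=1,PS=0
  L1 @0x2E[20] → 0x2F007  P=1,RW=1,US=1,PS=0
  L2 @0x2F[12] → 0x31007  P=1,RW=1,US=1,PS=0
  → PA=0x31703  (3 entries read)
#3 VA=0x40020915C (r,kernel):
  L0 @0x1F[16] → 0x33007  P=1,RW=1,US=1,PS=0
  L1 @0x33[1] → 0x35007  P=1,RW=1,US=1,PS=0
  L2 @0x35[9] → 0x39007  P=1,RW=1,US=1,PS=0
  → PA=0x3915C  (3 entries read)

Access #2 fault: NONE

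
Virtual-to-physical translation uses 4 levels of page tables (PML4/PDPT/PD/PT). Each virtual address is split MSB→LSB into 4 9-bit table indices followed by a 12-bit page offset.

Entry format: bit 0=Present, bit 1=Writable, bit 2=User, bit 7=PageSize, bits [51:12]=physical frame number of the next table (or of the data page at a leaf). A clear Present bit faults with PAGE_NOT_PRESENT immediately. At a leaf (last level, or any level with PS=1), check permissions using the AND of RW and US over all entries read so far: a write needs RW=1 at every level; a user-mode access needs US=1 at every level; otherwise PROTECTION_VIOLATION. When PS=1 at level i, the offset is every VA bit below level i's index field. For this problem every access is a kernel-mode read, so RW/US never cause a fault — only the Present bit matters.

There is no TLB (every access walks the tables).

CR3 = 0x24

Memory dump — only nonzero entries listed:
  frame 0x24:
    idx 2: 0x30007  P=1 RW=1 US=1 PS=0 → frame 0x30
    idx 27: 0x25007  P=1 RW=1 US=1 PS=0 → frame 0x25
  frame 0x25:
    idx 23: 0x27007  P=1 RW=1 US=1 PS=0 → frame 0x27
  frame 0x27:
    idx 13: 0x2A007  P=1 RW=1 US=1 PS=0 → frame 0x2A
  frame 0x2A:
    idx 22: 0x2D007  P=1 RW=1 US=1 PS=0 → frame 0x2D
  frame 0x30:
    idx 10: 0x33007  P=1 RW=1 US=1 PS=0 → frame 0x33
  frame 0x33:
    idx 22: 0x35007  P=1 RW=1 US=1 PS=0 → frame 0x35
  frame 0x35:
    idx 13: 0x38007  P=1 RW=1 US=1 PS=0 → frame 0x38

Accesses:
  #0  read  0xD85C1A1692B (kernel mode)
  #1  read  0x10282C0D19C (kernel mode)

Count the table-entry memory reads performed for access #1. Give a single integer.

Trace:
#0 VA=0xD85C1A1692B (r,kernel):
  L0 @0x24[27] → 0x25007  P=1,RW=1,US=1,PS=0
  L1 @0x25[23] → 0x27007  P=1,RW=1,US=1,PS=0
  L2 @0x27[13] → 0x2A007  P=1,RW=1,US=1,PS=0
  L3 @0x2A[22] → 0x2D007  P=1,RW=1,US=1,PS=0
  ✓ 0x2D92B  — 4 lookups
#1 VA=0x10282C0D19C (r,kernel):
  L0 @0x24[2] → 0x30007  P=1,RW=1,US=1,PS=0
  L1 @0x30[10] → 0x33007  P=1,RW=1,US=1,PS=0
  L2 @0x33[22] → 0x35007  P=1,RW=1,US=1,PS=0
  L3 @0x35[13] → 0x38007  P=1,RW=1,US=1,PS=0
  ✓ 0x3819C  — 4 lookups

Entries read for #1: 4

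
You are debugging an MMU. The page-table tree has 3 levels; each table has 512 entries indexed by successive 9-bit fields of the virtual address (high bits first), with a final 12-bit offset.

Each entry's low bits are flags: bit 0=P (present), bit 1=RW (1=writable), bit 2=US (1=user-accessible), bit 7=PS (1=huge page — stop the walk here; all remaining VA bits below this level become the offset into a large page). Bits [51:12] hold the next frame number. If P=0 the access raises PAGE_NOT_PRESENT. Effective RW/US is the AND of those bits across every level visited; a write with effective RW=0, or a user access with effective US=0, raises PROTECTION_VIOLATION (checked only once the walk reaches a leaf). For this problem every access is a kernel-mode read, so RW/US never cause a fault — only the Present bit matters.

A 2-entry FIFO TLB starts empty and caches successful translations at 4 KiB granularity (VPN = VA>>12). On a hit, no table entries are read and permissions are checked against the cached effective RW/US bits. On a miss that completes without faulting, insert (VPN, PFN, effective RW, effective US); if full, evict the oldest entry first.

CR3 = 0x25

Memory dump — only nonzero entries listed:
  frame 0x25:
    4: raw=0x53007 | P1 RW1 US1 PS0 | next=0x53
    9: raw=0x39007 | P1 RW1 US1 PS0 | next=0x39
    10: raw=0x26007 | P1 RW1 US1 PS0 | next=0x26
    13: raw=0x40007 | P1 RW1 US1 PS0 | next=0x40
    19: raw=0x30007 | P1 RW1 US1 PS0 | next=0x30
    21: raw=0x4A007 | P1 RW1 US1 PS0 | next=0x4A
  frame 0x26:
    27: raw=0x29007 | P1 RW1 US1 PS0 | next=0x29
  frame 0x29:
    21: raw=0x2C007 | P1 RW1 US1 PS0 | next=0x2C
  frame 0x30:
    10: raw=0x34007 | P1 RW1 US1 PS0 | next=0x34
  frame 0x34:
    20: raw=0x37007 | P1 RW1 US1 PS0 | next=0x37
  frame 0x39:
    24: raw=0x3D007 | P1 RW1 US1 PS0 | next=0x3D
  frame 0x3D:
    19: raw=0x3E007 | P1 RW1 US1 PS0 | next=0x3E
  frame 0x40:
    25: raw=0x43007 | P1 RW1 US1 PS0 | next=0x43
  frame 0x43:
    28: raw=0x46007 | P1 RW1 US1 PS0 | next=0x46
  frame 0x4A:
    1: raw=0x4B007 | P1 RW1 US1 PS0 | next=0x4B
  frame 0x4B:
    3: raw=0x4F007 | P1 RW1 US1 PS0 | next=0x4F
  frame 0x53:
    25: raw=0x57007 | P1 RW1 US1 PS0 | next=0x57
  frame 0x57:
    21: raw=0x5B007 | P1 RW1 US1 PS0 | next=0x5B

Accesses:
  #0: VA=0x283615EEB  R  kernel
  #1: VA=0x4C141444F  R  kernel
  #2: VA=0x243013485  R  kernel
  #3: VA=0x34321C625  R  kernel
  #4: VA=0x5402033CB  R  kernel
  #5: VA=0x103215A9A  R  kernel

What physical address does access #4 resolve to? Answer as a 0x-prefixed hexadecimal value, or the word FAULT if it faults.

Walk each access:
#0 VA=0x283615EEB (r,kernel):
  lvl0: tbl 0x25, slot 10 ⇒ 0x26007 (P1/RW1/US1/PS0)
  lvl1: tbl 0x26, slot 27 ⇒ 0x29007 (P1/RW1/US1/PS0)
  lvl2: tbl 0x29, slot 21 ⇒ 0x2C007 (P1/RW1/US1/PS0)
  → PA=0x2CEEB  (3 entries read)
#1 VA=0x4C141444F (r,kernel):
  lvl0: tbl 0x25, slot 19 ⇒ 0x30007 (P1/RW1/US1/PS0)
  lvl1: tbl 0x30, slot 10 ⇒ 0x34007 (P1/RW1/US1/PS0)
  lvl2: tbl 0x34, slot 20 ⇒ 0x37007 (P1/RW1/US1/PS0)
  → PA=0x3744F  (3 entries read)
#2 VA=0x243013485 (r,kernel):
  lvl0: tbl 0x25, slot 9 ⇒ 0x39007 (P1/RW1/US1/PS0)
  lvl1: tbl 0x39, slot 24 ⇒ 0x3D007 (P1/RW1/US1/PS0)
  lvl2: tbl 0x3D, slot 19 ⇒ 0x3E007 (P1/RW1/US1/PS0)
  → PA=0x3E485  (3 entries read)
#3 VA=0x34321C625 (r,kernel):
  lvl0: tbl 0x25, slot 13 ⇒ 0x40007 (P1/RW1/US1/PS0)
  lvl1: tbl 0x40, slot 25 ⇒ 0x43007 (P1/RW1/US1/PS0)
  lvl2: tbl 0x43, slot 28 ⇒ 0x46007 (P1/RW1/US1/PS0)
  → PA=0x46625  (3 entries read)
#4 VA=0x5402033CB (r,kernel):
  lvl0: tbl 0x25, slot 21 ⇒ 0x4A007 (P1/RW1/US1/PS0)
  lvl1: tbl 0x4A, slot 1 ⇒ 0x4B007 (P1/RW1/US1/PS0)
  lvl2: tbl 0x4B, slot 3 ⇒ 0x4F007 (P1/RW1/US1/PS0)
  → PA=0x4F3CB  (3 entries read)
#5 VA=0x103215A9A (r,kernel):
  lvl0: tbl 0x25, slot 4 ⇒ 0x53007 (P1/RW1/US1/PS0)
  lvl1: tbl 0x53, slot 25 ⇒ 0x57007 (P1/RW1/US1/PS0)
  lvl2: tbl 0x57, slot 21 ⇒ 0x5B007 (P1/RW1/US1/PS0)
  → PA=0x5BA9A  (3 entries read)

Access #4 PA: 0x4F3CB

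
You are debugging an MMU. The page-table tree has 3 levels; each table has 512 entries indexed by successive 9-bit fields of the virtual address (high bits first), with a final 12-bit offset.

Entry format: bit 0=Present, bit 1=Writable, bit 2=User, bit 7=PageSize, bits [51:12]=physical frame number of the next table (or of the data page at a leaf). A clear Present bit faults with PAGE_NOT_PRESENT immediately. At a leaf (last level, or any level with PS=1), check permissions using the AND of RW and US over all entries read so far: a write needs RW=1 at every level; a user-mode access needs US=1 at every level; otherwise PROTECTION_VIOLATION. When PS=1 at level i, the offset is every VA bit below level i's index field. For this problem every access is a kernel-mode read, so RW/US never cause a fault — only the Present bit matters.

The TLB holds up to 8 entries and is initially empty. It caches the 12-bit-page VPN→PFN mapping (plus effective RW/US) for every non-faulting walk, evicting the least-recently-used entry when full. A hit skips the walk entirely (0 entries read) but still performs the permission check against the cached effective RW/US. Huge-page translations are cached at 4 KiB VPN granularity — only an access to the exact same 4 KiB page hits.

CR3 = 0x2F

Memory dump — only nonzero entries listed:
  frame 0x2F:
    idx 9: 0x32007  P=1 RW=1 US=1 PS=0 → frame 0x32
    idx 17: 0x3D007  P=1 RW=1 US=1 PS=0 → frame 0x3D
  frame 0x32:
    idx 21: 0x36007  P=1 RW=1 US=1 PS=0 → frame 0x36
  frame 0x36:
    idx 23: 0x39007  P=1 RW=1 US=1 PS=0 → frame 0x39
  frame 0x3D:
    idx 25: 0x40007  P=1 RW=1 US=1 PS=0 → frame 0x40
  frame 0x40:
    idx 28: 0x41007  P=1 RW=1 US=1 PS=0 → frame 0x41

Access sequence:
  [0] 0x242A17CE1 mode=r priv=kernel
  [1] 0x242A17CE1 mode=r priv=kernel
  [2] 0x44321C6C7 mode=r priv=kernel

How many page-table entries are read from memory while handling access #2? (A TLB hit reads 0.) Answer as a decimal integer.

Walk each access:
#0 VA=0x242A17CE1 (r,kernel):
  L0 @0x2F[9] → 0x32007  P=1,RW=1,US=1,PS=0
  L1 @0x32[21] → 0x36007  P=1,RW=1,US=1,PS=0
  L2 @0x36[23] → 0x39007  P=1,RW=1,US=1,PS=0
  → PA=0x39CE1  (3 entries read)
#1 VA=0x242A17CE1 (r,kernel):
  TLB hit vpn=0x242A17 → PA=0x39CE1
#2 VA=0x44321C6C7 (r,kernel):
  L0 @0x2F[17] → 0x3D007  P=1,RW=1,US=1,PS=0
  L1 @0x3D[25] → 0x40007  P=1,RW=1,US=1,PS=0
  L2 @0x40[28] → 0x41007  P=1,RW=1,US=1,PS=0
  → PA=0x416C7  (3 entries read)

Entries read for #2: 3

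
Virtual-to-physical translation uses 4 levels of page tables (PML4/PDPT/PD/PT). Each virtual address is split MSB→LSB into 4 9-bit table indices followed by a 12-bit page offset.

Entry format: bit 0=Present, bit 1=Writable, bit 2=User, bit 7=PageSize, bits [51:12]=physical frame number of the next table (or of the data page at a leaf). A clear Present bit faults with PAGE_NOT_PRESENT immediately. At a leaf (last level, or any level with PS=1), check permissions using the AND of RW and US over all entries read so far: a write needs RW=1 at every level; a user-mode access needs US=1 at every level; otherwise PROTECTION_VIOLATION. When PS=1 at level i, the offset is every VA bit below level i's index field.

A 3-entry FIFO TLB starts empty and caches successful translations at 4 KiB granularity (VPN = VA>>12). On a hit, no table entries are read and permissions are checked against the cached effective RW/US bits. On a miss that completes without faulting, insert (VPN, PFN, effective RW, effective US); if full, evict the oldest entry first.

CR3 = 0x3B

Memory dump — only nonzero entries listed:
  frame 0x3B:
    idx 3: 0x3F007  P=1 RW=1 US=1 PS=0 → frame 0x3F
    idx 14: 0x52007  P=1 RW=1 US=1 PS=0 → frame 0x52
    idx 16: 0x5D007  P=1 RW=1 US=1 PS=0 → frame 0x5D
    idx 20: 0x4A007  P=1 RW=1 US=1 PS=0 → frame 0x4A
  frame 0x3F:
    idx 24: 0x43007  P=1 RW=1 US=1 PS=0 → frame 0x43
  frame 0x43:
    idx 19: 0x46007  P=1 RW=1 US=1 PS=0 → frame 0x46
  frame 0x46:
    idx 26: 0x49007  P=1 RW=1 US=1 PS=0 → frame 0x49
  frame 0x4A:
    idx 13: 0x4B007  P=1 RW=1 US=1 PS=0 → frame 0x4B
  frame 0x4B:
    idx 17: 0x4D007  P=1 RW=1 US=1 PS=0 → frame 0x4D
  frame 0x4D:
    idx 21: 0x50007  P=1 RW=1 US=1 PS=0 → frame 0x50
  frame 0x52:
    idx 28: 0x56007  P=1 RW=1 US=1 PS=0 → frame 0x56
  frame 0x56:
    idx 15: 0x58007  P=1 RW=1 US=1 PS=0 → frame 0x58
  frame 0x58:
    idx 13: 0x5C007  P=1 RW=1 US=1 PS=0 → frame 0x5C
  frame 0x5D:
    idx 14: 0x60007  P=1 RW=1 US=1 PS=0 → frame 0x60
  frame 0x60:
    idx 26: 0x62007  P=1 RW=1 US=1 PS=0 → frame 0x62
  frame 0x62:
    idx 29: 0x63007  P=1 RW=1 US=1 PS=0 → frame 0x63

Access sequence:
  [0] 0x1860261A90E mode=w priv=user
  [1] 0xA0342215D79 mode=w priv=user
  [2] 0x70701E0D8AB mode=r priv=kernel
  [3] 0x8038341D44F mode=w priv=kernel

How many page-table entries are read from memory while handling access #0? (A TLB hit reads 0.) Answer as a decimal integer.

Per-access translation:
#0 VA=0x1860261A90E (w,user):
  [0] read 0x3B idx=3: raw=0x3F007 flags P=1 W=1 U=1 S=0
  [1] read 0x3F idx=24: raw=0x43007 flags P=1 W=1 U=1 S=0
  [2] read 0x43 idx=19: raw=0x46007 flags P=1 W=1 U=1 S=0
  [3] read 0x46 idx=26: raw=0x49007 flags P=1 W=1 U=1 S=0
  ✓ 0x4990E  — 4 lookups
#1 VA=0xA0342215D79 (w,user):
  [0] read 0x3B idx=20: raw=0x4A007 flags P=1 W=1 U=1 S=0
  [1] read 0x4A idx=13: raw=0x4B007 flags P=1 W=1 U=1 S=0
  [2] read 0x4B idx=17: raw=0x4D007 flags P=1 W=1 U=1 S=0
  [3] read 0x4D idx=21: raw=0x50007 flags P=1 W=1 U=1 S=0
  ✓ 0x50D79  — 4 lookups
#2 VA=0x70701E0D8AB (r,kernel):
  [0] read 0x3B idx=14: raw=0x52007 flags P=1 W=1 U=1 S=0
  [1] read 0x52 idx=28: raw=0x56007 flags P=1 W=1 U=1 S=0
  [2] read 0x56 idx=15: raw=0x58007 flags P=1 W=1 U=1 S=0
  [3] read 0x58 idx=13: raw=0x5C007 flags P=1 W=1 U=1 S=0
  ✓ 0x5C8AB  — 4 lookups
#3 VA=0x8038341D44F (w,kernel):
  [0] read 0x3B idx=16: raw=0x5D007 flags P=1 W=1 U=1 S=0
  [1] read 0x5D idx=14: raw=0x60007 flags P=1 W=1 U=1 S=0
  [2] read 0x60 idx=26: raw=0x62007 flags P=1 W=1 U=1 S=0
  [3] read 0x62 idx=29: raw=0x63007 flags P=1 W=1 U=1 S=0
  ✓ 0x6344F  — 4 lookups

Entries read for #0: 4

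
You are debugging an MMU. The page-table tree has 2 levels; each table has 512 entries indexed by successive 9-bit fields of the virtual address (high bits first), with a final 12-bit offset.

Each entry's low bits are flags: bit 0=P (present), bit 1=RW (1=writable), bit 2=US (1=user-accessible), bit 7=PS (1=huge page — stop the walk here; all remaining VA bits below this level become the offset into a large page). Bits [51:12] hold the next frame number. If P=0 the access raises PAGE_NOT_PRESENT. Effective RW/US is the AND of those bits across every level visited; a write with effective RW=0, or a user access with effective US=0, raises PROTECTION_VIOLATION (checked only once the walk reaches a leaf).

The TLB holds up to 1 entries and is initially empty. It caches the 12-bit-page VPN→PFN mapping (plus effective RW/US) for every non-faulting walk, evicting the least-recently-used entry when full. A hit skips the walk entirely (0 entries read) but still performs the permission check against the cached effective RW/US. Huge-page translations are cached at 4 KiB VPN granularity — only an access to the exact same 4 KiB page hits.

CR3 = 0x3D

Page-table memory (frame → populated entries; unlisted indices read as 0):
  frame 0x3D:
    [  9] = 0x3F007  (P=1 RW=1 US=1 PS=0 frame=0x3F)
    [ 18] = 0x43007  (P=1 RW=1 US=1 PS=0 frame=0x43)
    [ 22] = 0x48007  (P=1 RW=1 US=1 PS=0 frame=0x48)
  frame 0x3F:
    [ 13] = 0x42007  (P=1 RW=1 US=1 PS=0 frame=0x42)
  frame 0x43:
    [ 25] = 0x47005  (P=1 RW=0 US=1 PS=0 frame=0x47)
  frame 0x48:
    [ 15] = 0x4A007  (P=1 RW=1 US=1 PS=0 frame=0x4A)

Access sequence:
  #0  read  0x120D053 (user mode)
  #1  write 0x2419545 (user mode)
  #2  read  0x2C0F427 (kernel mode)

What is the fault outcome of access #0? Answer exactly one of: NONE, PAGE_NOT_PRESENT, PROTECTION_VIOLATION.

Walk each access:
#0 VA=0x120D053 (r,user):
  lvl0: tbl 0x3D, slot 9 ⇒ 0x3F007 (P1/RW1/US1/PS0)
  lvl1: tbl 0x3F, slot 13 ⇒ 0x42007 (P1/RW1/US1/PS0)
  ⇒ phys 0x42053  [2 reads]
#1 VA=0x2419545 (w,user):
  lvl0: tbl 0x3D, slot 18 ⇒ 0x43007 (P1/RW1/US1/PS0)
  lvl1: tbl 0x43, slot 25 ⇒ 0x47005 (P1/RW0/US1/PS0)
  → PROTECTION_VIOLATION  (2 entries read)
#2 VA=0x2C0F427 (r,kernel):
  lvl0: tbl 0x3D, slot 22 ⇒ 0x48007 (P1/RW1/US1/PS0)
  lvl1: tbl 0x48, slot 15 ⇒ 0x4A007 (P1/RW1/US1/PS0)
  ⇒ phys 0x4A427  [2 reads]

Access #0 fault: NONE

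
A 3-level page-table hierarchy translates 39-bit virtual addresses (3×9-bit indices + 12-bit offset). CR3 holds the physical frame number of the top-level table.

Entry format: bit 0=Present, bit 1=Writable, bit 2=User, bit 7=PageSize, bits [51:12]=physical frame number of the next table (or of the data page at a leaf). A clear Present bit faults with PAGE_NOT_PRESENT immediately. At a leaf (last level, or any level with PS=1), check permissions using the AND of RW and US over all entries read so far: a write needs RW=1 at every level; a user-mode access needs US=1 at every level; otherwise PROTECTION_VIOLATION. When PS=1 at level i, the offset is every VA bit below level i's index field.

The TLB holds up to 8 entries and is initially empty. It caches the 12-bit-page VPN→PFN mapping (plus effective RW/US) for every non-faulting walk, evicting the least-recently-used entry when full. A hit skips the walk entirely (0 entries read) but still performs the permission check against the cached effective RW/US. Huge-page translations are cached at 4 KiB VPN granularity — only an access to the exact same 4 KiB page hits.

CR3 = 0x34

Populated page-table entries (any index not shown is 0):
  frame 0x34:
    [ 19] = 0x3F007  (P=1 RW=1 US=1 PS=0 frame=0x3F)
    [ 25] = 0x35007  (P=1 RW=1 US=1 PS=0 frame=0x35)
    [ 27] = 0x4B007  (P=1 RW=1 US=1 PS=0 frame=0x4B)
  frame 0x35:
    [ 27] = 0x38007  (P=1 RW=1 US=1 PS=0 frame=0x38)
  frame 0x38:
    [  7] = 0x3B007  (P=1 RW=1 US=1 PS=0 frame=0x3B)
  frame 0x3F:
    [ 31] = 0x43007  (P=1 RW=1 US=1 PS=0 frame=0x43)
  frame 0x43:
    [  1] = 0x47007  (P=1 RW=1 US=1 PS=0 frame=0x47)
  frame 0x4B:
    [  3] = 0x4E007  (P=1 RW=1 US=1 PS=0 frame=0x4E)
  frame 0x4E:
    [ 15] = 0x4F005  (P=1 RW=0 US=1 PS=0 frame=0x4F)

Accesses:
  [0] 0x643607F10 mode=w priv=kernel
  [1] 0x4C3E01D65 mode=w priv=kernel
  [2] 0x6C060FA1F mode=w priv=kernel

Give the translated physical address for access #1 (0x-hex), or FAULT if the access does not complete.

Per-access translation:
#0 VA=0x643607F10 (w,kernel):
  L0 @0x34[25] → 0x35007  P=1,RW=1,US=1,PS=0
  L1 @0x35[27] → 0x38007  P=1,RW=1,US=1,PS=0
  L2 @0x38[7] → 0x3B007  P=1,RW=1,US=1,PS=0
  → PA=0x3BF10  (3 entries read)
#1 VA=0x4C3E01D65 (w,kernel):
  L0 @0x34[19] → 0x3F007  P=1,RW=1,US=1,PS=0
  L1 @0x3F[31] → 0x43007  P=1,RW=1,US=1,PS=0
  L2 @0x43[1] → 0x47007  P=1,RW=1,US=1,PS=0
  → PA=0x47D65  (3 entries read)
#2 VA=0x6C060FA1F (w,kernel):
  L0 @0x34[27] → 0x4B007  P=1,RW=1,US=1,PS=0
  L1 @0x4B[3] → 0x4E007  P=1,RW=1,US=1,PS=0
  L2 @0x4E[15] → 0x4F005  P=1,RW=0,US=1,PS=0
  ✗ PROTECTION_VIOLATION  [3 reads]

Access #1 PA: 0x47D65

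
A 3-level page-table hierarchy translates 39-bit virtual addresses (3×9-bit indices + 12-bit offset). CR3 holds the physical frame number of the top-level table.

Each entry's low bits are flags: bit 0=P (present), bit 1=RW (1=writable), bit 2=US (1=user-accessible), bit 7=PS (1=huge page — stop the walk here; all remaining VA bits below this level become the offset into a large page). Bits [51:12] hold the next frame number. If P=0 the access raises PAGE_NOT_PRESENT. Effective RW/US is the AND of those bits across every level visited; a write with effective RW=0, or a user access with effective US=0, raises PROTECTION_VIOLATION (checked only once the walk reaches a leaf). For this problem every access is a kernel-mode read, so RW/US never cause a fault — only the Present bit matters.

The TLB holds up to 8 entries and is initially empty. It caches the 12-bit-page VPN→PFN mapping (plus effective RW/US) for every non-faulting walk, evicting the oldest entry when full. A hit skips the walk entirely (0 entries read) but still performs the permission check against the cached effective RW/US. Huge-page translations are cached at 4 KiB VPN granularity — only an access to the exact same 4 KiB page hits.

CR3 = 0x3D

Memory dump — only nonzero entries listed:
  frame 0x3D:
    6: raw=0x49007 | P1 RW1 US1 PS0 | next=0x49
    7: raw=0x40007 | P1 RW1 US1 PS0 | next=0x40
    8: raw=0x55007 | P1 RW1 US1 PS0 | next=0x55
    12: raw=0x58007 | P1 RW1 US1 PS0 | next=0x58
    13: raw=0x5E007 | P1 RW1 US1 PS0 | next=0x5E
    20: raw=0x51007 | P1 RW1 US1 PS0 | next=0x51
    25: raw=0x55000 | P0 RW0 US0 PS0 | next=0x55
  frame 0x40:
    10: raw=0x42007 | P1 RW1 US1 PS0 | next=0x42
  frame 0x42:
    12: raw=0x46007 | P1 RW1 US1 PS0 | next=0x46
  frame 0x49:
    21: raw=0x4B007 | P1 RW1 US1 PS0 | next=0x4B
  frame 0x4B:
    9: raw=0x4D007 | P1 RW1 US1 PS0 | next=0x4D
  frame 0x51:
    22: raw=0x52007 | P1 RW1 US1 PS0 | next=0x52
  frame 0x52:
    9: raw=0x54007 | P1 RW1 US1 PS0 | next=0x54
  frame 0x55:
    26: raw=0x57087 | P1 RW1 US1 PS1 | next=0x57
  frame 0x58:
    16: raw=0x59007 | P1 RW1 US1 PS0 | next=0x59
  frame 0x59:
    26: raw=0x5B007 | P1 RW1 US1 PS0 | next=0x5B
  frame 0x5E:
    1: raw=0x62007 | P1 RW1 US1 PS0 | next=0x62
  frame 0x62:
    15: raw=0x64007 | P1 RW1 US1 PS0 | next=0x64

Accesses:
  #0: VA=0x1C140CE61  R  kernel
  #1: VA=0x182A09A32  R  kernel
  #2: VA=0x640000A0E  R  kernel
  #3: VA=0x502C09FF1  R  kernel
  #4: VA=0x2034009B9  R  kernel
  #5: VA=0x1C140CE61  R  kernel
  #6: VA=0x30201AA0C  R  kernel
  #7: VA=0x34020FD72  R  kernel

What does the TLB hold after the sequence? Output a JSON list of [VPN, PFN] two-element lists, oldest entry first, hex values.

Per-access translation:
#0 VA=0x1C140CE61 (r,kernel):
  [0] read 0x3D idx=7: raw=0x40007 flags P=1 W=1 U=1 S=0
  [1] read 0x40 idx=10: raw=0x42007 flags P=1 W=1 U=1 S=0
  [2] read 0x42 idx=12: raw=0x46007 flags P=1 W=1 U=1 S=0
  ⇒ phys 0x46E61  [3 reads]
#1 VA=0x182A09A32 (r,kernel):
  [0] read 0x3D idx=6: raw=0x49007 flags P=1 W=1 U=1 S=0
  [1] read 0x49 idx=21: raw=0x4B007 flags P=1 W=1 U=1 S=0
  [2] read 0x4B idx=9: raw=0x4D007 flags P=1 W=1 U=1 S=0
  ⇒ phys 0x4DA32  [3 reads]
#2 VA=0x640000A0E (r,kernel):
  [0] read 0x3D idx=25: raw=0x55000 flags P=0 W=0 U=0 S=0
  ⇒ fault: PAGE_NOT_PRESENT  — 1 lookups
#3 VA=0x502C09FF1 (r,kernel):
  [0] read 0x3D idx=20: raw=0x51007 flags P=1 W=1 U=1 S=0
  [1] read 0x51 idx=22: raw=0x52007 flags P=1 W=1 U=1 S=0
  [2] read 0x52 idx=9: raw=0x54007 flags P=1 W=1 U=1 S=0
  ⇒ phys 0x54FF1  [3 reads]
#4 VA=0x2034009B9 (r,kernel):
  [0] read 0x3D idx=8: raw=0x55007 flags P=1 W=1 U=1 S=0
  [1] read 0x55 idx=26: raw=0x57087 flags P=1 W=1 U=1 S=1
  ⇒ phys 0x579B9 (huge @L1)  [2 reads]
#5 VA=0x1C140CE61 (r,kernel):
  TLB hit vpn=0x1C140C → PA=0x46E61
#6 VA=0x30201AA0C (r,kernel):
  [0] read 0x3D idx=12: raw=0x58007 flags P=1 W=1 U=1 S=0
  [1] read 0x58 idx=16: raw=0x59007 flags P=1 W=1 U=1 S=0
  [2] read 0x59 idx=26: raw=0x5B007 flags P=1 W=1 U=1 S=0
  ⇒ phys 0x5BA0C  [3 reads]
#7 VA=0x34020FD72 (r,kernel):
  [0] read 0x3D idx=13: raw=0x5E007 flags P=1 W=1 U=1 S=0
  [1] read 0x5E idx=1: raw=0x62007 flags P=1 W=1 U=1 S=0
  [2] read 0x62 idx=15: raw=0x64007 flags P=1 W=1 U=1 S=0
  ⇒ phys 0x64D72  [3 reads]

TLB: [["0x1C140C", "0x46"], ["0x182A09", "0x4D"], ["0x502C09", "0x54"], ["0x203400", "0x57"], ["0x30201A", "0x5B"], ["0x34020F", "0x64"]]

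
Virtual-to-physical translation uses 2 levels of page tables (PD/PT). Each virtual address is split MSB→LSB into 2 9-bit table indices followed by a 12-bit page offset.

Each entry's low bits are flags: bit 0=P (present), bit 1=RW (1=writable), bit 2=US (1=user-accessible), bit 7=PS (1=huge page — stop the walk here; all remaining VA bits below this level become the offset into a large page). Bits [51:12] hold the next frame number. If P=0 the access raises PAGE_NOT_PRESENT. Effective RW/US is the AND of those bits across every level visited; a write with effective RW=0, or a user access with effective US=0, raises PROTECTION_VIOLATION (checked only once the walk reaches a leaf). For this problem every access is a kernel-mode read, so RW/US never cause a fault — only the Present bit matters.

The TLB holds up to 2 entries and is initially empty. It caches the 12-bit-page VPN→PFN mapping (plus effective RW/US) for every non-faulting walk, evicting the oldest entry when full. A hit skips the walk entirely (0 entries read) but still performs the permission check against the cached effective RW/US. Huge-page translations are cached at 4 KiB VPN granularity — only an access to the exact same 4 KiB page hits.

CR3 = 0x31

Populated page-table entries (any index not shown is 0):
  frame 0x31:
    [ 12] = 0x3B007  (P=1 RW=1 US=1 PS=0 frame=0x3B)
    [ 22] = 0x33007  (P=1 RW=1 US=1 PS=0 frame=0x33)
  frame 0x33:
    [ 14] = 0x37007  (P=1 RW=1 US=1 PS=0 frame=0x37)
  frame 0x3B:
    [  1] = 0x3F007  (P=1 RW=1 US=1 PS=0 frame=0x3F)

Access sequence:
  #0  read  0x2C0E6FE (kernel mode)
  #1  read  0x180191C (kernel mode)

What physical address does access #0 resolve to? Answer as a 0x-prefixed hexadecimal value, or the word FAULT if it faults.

Per-access translation:
#0 VA=0x2C0E6FE (r,kernel):
  [0] read 0x31 idx=22: raw=0x33007 flags P=1 W=1 U=1 S=0
  [1] read 0x33 idx=14: raw=0x37007 flags P=1 W=1 U=1 S=0
  ⇒ phys 0x376FE  [2 reads]
#1 VA=0x180191C (r,kernel):
  [0] read 0x31 idx=12: raw=0x3B007 flags P=1 W=1 U=1 S=0
  [1] read 0x3B idx=1: raw=0x3F007 flags P=1 W=1 U=1 S=0
  ⇒ phys 0x3F91C  [2 reads]

Access #0 PA: 0x376FE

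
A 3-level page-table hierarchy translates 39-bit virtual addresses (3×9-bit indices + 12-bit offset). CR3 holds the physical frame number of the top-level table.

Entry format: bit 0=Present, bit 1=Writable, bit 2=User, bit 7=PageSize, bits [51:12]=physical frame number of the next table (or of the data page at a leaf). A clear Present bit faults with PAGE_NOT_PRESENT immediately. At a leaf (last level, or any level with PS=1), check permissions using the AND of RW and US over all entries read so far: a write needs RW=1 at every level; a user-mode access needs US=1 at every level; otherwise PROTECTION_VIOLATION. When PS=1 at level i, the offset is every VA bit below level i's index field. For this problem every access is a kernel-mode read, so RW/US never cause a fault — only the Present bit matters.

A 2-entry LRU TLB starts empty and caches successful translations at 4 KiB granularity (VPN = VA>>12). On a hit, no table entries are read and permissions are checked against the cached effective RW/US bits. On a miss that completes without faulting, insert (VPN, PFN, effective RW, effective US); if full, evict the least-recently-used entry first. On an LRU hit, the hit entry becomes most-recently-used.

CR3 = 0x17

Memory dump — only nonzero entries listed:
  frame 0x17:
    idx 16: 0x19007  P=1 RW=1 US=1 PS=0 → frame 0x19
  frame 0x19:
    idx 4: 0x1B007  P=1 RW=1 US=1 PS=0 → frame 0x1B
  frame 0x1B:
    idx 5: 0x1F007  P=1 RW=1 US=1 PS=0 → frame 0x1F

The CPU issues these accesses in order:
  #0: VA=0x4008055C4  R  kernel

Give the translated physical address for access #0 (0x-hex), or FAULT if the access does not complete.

Per-access translation:
#0 VA=0x4008055C4 (r,kernel):
  lvl0: tbl 0x17, slot 16 ⇒ 0x19007 (P1/RW1/US1/PS0)
  lvl1: tbl 0x19, slot 4 ⇒ 0x1B007 (P1/RW1/US1/PS0)
  lvl2: tbl 0x1B, slot 5 ⇒ 0x1F007 (P1/RW1/US1/PS0)
  → PA=0x1F5C4  (3 entries read)

Access #0 PA: 0x1F5C4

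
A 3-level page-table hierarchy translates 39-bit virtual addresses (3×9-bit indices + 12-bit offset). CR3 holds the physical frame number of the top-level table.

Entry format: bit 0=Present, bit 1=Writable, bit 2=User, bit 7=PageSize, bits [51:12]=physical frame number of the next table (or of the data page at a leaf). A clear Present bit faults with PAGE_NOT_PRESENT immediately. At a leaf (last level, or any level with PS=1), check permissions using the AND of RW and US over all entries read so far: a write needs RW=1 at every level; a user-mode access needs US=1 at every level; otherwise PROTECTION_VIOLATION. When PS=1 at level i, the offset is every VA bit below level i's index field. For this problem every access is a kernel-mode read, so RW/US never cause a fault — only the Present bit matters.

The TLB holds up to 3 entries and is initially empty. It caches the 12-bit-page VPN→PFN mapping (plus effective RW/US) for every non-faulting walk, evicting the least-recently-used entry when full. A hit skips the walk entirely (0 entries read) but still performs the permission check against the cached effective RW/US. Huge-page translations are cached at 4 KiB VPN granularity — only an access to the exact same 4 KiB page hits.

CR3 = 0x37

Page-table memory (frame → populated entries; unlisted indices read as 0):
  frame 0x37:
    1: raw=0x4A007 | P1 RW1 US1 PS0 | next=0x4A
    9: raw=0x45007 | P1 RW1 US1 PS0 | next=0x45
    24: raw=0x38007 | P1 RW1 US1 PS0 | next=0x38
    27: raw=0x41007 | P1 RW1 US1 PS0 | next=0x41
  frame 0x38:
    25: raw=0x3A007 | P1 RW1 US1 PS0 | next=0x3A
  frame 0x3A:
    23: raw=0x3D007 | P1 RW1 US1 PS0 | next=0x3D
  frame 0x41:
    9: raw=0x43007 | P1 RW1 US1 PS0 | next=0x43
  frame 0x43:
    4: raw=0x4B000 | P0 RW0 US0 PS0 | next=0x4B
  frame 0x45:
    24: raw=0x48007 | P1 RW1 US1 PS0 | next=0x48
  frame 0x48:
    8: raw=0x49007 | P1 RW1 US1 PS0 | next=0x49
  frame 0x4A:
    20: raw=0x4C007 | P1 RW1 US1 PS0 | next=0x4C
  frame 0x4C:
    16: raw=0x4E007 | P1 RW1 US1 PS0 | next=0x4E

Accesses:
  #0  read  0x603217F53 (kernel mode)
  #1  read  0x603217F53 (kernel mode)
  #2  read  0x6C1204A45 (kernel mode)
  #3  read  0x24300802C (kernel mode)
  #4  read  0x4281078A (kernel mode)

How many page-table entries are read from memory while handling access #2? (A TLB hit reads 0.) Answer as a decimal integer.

Walk each access:
#0 VA=0x603217F53 (r,kernel):
  lvl0: tbl 0x37, slot 24 ⇒ 0x38007 (P1/RW1/US1/PS0)
  lvl1: tbl 0x38, slot 25 ⇒ 0x3A007 (P1/RW1/US1/PS0)
  lvl2: tbl 0x3A, slot 23 ⇒ 0x3D007 (P1/RW1/US1/PS0)
  ✓ 0x3DF53  — 3 lookups
#1 VA=0x603217F53 (r,kernel):
  TLB hit vpn=0x603217 → PA=0x3DF53
#2 VA=0x6C1204A45 (r,kernel):
  lvl0: tbl 0x37, slot 27 ⇒ 0x41007 (P1/RW1/US1/PS0)
  lvl1: tbl 0x41, slot 9 ⇒ 0x43007 (P1/RW1/US1/PS0)
  lvl2: tbl 0x43, slot 4 ⇒ 0x4B000 (P0/RW0/US0/PS0)
  ✗ PAGE_NOT_PRESENT  [3 reads]
#3 VA=0x24300802C (r,kernel):
  lvl0: tbl 0x37, slot 9 ⇒ 0x45007 (P1/RW1/US1/PS0)
  lvl1: tbl 0x45, slot 24 ⇒ 0x48007 (P1/RW1/US1/PS0)
  lvl2: tbl 0x48, slot 8 ⇒ 0x49007 (P1/RW1/US1/PS0)
  ✓ 0x4902C  — 3 lookups
#4 VA=0x4281078A (r,kernel):
  lvl0: tbl 0x37, slot 1 ⇒ 0x4A007 (P1/RW1/US1/PS0)
  lvl1: tbl 0x4A, slot 20 ⇒ 0x4C007 (P1/RW1/US1/PS0)
  lvl2: tbl 0x4C, slot 16 ⇒ 0x4E007 (P1/RW1/US1/PS0)
  ✓ 0x4E78A  — 3 lookups

Entries read for #2: 3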